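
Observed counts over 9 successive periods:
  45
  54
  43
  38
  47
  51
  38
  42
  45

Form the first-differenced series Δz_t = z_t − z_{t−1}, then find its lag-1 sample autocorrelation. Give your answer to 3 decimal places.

-0.280

First differences Δz: 9, -11, -5, 9, 4, -13, 4, 3
Mean of differences = 0.0000
Numerator Σ(Δz_t−Δz̄)(Δz_{t+1}−Δz̄) = -145.0000
Denominator Σ(Δz_t−Δz̄)² = 518.0000
r_1(Δz) = -145.0000 / 518.0000 = -0.280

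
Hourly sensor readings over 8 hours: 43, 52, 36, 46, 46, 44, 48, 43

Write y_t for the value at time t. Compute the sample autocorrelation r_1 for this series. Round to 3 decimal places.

Mean ȳ = (43 + 52 + 36 + 46 + 46 + 44 + 48 + 43)/8 = 44.7500
Deviations from mean: -1.7500, 7.2500, -8.7500, 1.2500, 1.2500, -0.7500, 3.2500, -1.7500
Σ(y_t−ȳ)(y_{t+1}−ȳ) = (-12.6875) + (-63.4375) + (-10.9375) + (1.5625) + (-0.9375) + (-2.4375) + (-5.6875) = -94.5625
Denominator Σ(y_t−ȳ)² = 149.5000
r_1 = -94.5625 / 149.5000 = -0.633

-0.633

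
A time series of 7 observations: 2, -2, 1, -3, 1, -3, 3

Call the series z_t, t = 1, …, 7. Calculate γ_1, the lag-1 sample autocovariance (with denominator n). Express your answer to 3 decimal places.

Mean z̄ = (2 − 2 + 1 − 3 + 1 − 3 + 3)/7 = -0.1429
Σ_{t=1}^{6}(z_t−z̄)(z_{t+1}−z̄) = -24.8776
γ_1 = -24.8776 / 7 = -3.554

-3.554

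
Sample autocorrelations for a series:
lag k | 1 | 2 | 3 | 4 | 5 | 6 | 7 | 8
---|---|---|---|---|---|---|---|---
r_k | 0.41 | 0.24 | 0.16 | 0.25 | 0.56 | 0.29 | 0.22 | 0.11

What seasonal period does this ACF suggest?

5

The largest autocorrelation is r_5 = 0.56; the remaining lags stay at or below 0.41. The elevated value at lag 1 (0.41), dropping to 0.24 at lag 2, reflects decaying short-term dependence rather than seasonality.
The dominant spike at lag 5 indicates a seasonal period of 5.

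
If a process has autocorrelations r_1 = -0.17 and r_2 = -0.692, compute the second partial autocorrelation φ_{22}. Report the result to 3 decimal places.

φ_{22} = (r_2 − r_1²) / (1 − r_1²)
r_1² = (-0.17)² = 0.0289
Numerator = -0.692 − 0.0289 = -0.7209; denominator = 1 − 0.0289 = 0.9711
φ_{22} = -0.7209 / 0.9711 = -0.742

-0.742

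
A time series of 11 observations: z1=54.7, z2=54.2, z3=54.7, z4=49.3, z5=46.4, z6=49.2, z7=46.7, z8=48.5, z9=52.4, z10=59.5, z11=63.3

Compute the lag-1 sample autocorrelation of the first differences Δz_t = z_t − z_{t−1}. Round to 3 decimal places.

0.386

First differences Δz: -0.5, 0.5, -5.4, -2.9, 2.8, -2.5, 1.8, 3.9, 7.1, 3.8
Mean of differences = 0.8600
Numerator Σ(Δz_t−Δz̄)(Δz_{t+1}−Δz̄) = 49.4824
Denominator Σ(Δz_t−Δz̄)² = 128.0640
r_1(Δz) = 49.4824 / 128.0640 = 0.386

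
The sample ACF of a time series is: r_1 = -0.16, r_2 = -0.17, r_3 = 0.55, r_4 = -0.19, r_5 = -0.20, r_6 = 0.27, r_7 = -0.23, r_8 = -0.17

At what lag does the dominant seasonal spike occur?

3

The largest autocorrelation is r_3 = 0.55, with a weaker echo at lag 6 (0.27); the remaining lags stay at or below -0.16.
The dominant spike at lag 3 indicates a seasonal period of 3.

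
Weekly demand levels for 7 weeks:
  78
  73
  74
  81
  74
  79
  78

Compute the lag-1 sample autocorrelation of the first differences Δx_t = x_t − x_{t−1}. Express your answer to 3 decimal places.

-0.580

First differences Δx: -5, 1, 7, -7, 5, -1
Mean of differences = 0.0000
Numerator Σ(Δx_t−Δx̄)(Δx_{t+1}−Δx̄) = -87.0000
Denominator Σ(Δx_t−Δx̄)² = 150.0000
r_1(Δx) = -87.0000 / 150.0000 = -0.580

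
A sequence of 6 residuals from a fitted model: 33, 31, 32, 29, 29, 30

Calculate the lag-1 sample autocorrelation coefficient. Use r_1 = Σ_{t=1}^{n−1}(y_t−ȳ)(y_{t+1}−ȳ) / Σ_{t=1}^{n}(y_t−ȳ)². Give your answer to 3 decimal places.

0.217

Mean ȳ = (33 + 31 + 32 + 29 + 29 + 30)/6 = 30.6667
Deviations from mean: 2.3333, 0.3333, 1.3333, -1.6667, -1.6667, -0.6667
Σ(y_t−ȳ)(y_{t+1}−ȳ) = (0.7778) + (0.4444) + (-2.2222) + (2.7778) + (1.1111) = 2.8889
Denominator Σ(y_t−ȳ)² = 13.3333
r_1 = 2.8889 / 13.3333 = 0.217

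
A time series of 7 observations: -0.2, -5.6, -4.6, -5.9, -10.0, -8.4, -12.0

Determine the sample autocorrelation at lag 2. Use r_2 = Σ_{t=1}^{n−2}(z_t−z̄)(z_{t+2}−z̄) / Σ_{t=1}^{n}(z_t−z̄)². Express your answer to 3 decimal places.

Mean z̄ = (-0.2 − 5.6 − 4.6 − 5.9 − 10.0 − 8.4 − 12.0)/7 = -6.6714
Σ(z_t−z̄)(z_{t+2}−z̄) = (13.4051) + (0.8265) + (-6.8949) + (-1.3335) + (17.7365) = 23.7398
Denominator Σ(z_t−z̄)² = 90.3743
r_2 = 23.7398 / 90.3743 = 0.263

0.263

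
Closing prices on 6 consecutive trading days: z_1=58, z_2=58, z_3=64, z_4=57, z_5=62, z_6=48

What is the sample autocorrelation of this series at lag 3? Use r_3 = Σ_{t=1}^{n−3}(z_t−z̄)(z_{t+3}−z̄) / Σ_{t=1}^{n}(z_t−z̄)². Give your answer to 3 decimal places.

-0.393

Mean z̄ = (58 + 58 + 64 + 57 + 62 + 48)/6 = 57.8333
Deviations from mean: 0.1667, 0.1667, 6.1667, -0.8333, 4.1667, -9.8333
Numerator Σ_{t=1}^{3}(z_t−z̄)(z_{t+3}−z̄) = -60.0833
Denominator Σ(z_t−z̄)² = 152.8333
r_3 = -60.0833 / 152.8333 = -0.393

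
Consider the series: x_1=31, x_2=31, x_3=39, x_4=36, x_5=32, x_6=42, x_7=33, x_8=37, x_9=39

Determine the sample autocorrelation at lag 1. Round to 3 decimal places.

-0.258

Mean x̄ = (31 + 31 + 39 + 36 + 32 + 42 + 33 + 37 + 39)/9 = 35.5556
Numerator Σ_{t=1}^{8}(x_t−x̄)(x_{t+1}−x̄) = -33.0864
Denominator Σ(x_t−x̄)² = 128.2222
r_1 = -33.0864 / 128.2222 = -0.258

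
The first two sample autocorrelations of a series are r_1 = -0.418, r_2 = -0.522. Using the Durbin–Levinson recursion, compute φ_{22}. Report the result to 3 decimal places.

-0.844

φ_{22} = (r_2 − r_1²) / (1 − r_1²)
r_1² = (-0.418)² = 0.174724
Numerator = -0.522 − 0.1747 = -0.6967; denominator = 1 − 0.1747 = 0.8253
φ_{22} = -0.6967 / 0.8253 = -0.844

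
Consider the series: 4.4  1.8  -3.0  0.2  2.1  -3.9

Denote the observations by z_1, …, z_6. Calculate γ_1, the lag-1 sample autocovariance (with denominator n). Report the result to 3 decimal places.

Mean z̄ = (4.4 + 1.8 − 3.0 + 0.2 + 2.1 − 3.9)/6 = 0.2667
Deviations: 4.1333, 1.5333, -3.2667, -0.0667, 1.8333, -4.1667
Σ_{t=1}^{5}(z_t−z̄)(z_{t+1}−z̄) = -6.2144
γ_1 = -6.2144 / 6 = -1.036

-1.036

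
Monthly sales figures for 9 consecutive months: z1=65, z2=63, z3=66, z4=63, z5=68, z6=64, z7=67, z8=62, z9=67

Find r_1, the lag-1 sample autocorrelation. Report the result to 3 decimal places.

-0.750

Mean z̄ = (65 + 63 + 66 + 63 + 68 + 64 + 67 + 62 + 67)/9 = 65.0000
Numerator Σ_{t=1}^{8}(z_t−z̄)(z_{t+1}−z̄) = -27.0000
Denominator Σ(z_t−z̄)² = 36.0000
r_1 = -27.0000 / 36.0000 = -0.750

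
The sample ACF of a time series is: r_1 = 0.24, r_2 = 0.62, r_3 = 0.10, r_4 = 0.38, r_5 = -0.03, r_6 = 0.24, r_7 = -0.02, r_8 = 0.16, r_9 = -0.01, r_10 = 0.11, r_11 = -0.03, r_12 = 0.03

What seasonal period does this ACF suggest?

2

The largest autocorrelation is r_2 = 0.62, with a weaker echo at lag 4 (0.38); the remaining lags stay at or below 0.24.
The dominant spike at lag 2 indicates a seasonal period of 2.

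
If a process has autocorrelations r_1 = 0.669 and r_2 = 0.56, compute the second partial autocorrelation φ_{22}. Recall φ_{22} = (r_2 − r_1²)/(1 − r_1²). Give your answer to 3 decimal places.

0.204

φ_{22} = (r_2 − r_1²) / (1 − r_1²)
r_1² = (0.669)² = 0.447561
Numerator = 0.56 − 0.4476 = 0.1124; denominator = 1 − 0.4476 = 0.5524
φ_{22} = 0.1124 / 0.5524 = 0.204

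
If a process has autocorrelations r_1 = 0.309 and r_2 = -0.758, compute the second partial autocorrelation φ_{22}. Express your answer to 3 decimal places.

φ_{22} = (r_2 − r_1²) / (1 − r_1²)
r_1² = (0.309)² = 0.095481
Numerator = -0.758 − 0.0955 = -0.8535; denominator = 1 − 0.0955 = 0.9045
φ_{22} = -0.8535 / 0.9045 = -0.944

-0.944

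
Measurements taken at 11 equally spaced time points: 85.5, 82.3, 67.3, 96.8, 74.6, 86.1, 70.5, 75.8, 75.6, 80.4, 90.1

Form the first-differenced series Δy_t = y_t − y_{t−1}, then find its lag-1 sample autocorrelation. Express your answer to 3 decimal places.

-0.719

First differences Δy: -3.2, -15.0, 29.5, -22.2, 11.5, -15.6, 5.3, -0.2, 4.8, 9.7
Mean of differences = 0.4600
Numerator Σ(Δy_t−Δȳ)(Δy_{t+1}−Δȳ) = -1521.5776
Denominator Σ(Δy_t−Δȳ)² = 2117.0840
r_1(Δy) = -1521.5776 / 2117.0840 = -0.719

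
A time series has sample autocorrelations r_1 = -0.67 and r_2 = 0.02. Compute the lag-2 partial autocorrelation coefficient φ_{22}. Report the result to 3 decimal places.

φ_{22} = (r_2 − r_1²) / (1 − r_1²)
r_1² = (-0.67)² = 0.4489
Numerator = 0.02 − 0.4489 = -0.4289; denominator = 1 − 0.4489 = 0.5511
φ_{22} = -0.4289 / 0.5511 = -0.778

-0.778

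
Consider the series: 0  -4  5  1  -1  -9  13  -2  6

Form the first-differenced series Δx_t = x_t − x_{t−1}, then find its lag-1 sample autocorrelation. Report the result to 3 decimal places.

-0.712

First differences Δx: -4, 9, -4, -2, -8, 22, -15, 8
Mean of differences = 0.7500
Numerator Σ(Δx_t−Δx̄)(Δx_{t+1}−Δx̄) = -676.0625
Denominator Σ(Δx_t−Δx̄)² = 949.5000
r_1(Δx) = -676.0625 / 949.5000 = -0.712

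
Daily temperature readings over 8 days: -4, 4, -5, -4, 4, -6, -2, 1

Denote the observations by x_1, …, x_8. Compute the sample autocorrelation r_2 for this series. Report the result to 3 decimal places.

Mean x̄ = (-4 + 4 − 5 − 4 + 4 − 6 − 2 + 1)/8 = -1.5000
Σ(x_t−x̄)(x_{t+2}−x̄) = (8.7500) + (-13.7500) + (-19.2500) + (11.2500) + (-2.7500) + (-11.2500) = -27.0000
Denominator Σ(x_t−x̄)² = 112.0000
r_2 = -27.0000 / 112.0000 = -0.241

-0.241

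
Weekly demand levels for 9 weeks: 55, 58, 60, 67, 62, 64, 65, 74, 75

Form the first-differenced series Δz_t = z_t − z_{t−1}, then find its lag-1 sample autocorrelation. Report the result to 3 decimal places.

First differences Δz: 3, 2, 7, -5, 2, 1, 9, 1
Mean of differences = 2.5000
Numerator Σ(Δz_t−Δz̄)(Δz_{t+1}−Δz̄) = -51.2500
Denominator Σ(Δz_t−Δz̄)² = 124.0000
r_1(Δz) = -51.2500 / 124.0000 = -0.413

-0.413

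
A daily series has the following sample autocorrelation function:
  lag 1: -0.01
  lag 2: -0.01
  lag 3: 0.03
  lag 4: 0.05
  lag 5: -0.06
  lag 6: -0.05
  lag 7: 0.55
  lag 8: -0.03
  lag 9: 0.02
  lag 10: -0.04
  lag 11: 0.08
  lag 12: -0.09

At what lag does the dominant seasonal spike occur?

7

The largest autocorrelation is r_7 = 0.55; the remaining lags stay at or below 0.08.
The dominant spike at lag 7 indicates a seasonal period of 7.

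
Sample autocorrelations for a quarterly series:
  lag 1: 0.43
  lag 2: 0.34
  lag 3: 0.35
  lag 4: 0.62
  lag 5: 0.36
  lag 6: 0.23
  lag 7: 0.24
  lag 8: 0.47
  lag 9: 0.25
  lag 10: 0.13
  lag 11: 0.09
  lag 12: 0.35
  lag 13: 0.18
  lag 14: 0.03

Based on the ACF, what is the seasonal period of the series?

The largest autocorrelation is r_4 = 0.62, with a weaker echo at lag 8 (0.47); the remaining lags stay at or below 0.43. The elevated value at lag 1 (0.43), dropping to 0.34 at lag 2, reflects decaying short-term dependence rather than seasonality.
The dominant spike at lag 4 indicates a seasonal period of 4.

4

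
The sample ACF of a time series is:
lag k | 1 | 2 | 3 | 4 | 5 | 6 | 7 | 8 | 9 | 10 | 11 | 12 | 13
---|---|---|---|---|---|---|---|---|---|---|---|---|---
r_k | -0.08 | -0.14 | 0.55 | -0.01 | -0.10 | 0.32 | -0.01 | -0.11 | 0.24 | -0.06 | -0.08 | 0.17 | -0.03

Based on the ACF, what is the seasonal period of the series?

3

The largest autocorrelation is r_3 = 0.55, with weaker echoes at lags 6 (0.32), 9 (0.24) and 12 (0.17); the remaining lags stay at or below -0.01.
The dominant spike at lag 3 indicates a seasonal period of 3.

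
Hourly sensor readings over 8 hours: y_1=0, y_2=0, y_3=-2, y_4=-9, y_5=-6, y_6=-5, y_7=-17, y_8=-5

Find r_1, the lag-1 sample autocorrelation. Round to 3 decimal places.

0.125

Mean ȳ = (0 + 0 − 2 − 9 − 6 − 5 − 17 − 5)/8 = -5.5000
Deviations from mean: 5.5000, 5.5000, 3.5000, -3.5000, -0.5000, 0.5000, -11.5000, 0.5000
Σ(y_t−ȳ)(y_{t+1}−ȳ) = (30.2500) + (19.2500) + (-12.2500) + (1.7500) + (-0.2500) + (-5.7500) + (-5.7500) = 27.2500
Denominator Σ(y_t−ȳ)² = 218.0000
r_1 = 27.2500 / 218.0000 = 0.125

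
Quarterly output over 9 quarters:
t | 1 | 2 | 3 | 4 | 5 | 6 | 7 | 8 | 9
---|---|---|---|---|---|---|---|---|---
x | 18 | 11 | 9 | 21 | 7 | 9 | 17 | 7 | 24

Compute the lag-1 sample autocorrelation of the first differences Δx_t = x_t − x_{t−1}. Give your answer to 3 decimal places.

First differences Δx: -7, -2, 12, -14, 2, 8, -10, 17
Mean of differences = 0.7500
Numerator Σ(Δx_t−Δx̄)(Δx_{t+1}−Δx̄) = -437.5625
Denominator Σ(Δx_t−Δx̄)² = 845.5000
r_1(Δx) = -437.5625 / 845.5000 = -0.518

-0.518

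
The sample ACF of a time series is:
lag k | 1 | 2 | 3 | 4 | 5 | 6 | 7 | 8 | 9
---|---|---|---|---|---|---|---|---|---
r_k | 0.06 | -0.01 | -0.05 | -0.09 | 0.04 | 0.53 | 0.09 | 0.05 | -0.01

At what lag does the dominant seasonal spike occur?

6

The largest autocorrelation is r_6 = 0.53; the remaining lags stay at or below 0.09.
The dominant spike at lag 6 indicates a seasonal period of 6.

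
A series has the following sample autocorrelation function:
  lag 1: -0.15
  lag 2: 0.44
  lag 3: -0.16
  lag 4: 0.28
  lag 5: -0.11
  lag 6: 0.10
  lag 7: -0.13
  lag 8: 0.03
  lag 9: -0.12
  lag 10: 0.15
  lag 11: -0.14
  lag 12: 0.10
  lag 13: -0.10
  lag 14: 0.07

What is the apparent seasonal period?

The largest autocorrelation is r_2 = 0.44, with weaker echoes at lags 4 (0.28) and 10 (0.15); the remaining lags stay at or below 0.10.
The dominant spike at lag 2 indicates a seasonal period of 2.

2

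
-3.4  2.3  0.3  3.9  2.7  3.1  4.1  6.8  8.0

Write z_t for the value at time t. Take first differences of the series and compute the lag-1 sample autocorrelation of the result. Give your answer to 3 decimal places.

-0.573

First differences Δz: 5.7, -2.0, 3.6, -1.2, 0.4, 1.0, 2.7, 1.2
Mean of differences = 1.4250
Numerator Σ(Δz_t−Δz̄)(Δz_{t+1}−Δz̄) = -25.5031
Denominator Σ(Δz_t−Δz̄)² = 44.5350
r_1(Δz) = -25.5031 / 44.5350 = -0.573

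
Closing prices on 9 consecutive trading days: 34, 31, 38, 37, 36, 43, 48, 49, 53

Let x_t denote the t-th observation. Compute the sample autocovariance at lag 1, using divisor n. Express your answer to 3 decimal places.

32.000

Mean x̄ = (34 + 31 + 38 + 37 + 36 + 43 + 48 + 49 + 53)/9 = 41.0000
Σ_{t=1}^{8}(x_t−x̄)(x_{t+1}−x̄) = 288.0000
γ_1 = 288.0000 / 9 = 32.000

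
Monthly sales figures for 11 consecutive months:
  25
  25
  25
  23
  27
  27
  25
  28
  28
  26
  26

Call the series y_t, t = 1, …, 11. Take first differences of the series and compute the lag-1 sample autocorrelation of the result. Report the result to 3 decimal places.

First differences Δy: 0, 0, -2, 4, 0, -2, 3, 0, -2, 0
Mean of differences = 0.1000
Numerator Σ(Δy_t−Δȳ)(Δy_{t+1}−Δȳ) = -14.1100
Denominator Σ(Δy_t−Δȳ)² = 36.9000
r_1(Δy) = -14.1100 / 36.9000 = -0.382

-0.382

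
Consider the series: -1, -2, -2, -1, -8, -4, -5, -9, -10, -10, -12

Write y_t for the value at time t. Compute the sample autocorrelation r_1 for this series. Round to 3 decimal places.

0.551

Mean ȳ = (-1 − 2 − 2 − 1 − 8 − 4 − 5 − 9 − 10 − 10 − 12)/11 = -5.8182
Numerator Σ_{t=1}^{10}(y_t−ȳ)(y_{t+1}−ȳ) = 92.4215
Denominator Σ(y_t−ȳ)² = 167.6364
r_1 = 92.4215 / 167.6364 = 0.551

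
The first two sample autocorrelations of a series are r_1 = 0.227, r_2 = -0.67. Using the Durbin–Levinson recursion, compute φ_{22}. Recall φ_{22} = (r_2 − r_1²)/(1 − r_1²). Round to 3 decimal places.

φ_{22} = (r_2 − r_1²) / (1 − r_1²)
r_1² = (0.227)² = 0.051529
Numerator = -0.67 − 0.0515 = -0.7215; denominator = 1 − 0.0515 = 0.9485
φ_{22} = -0.7215 / 0.9485 = -0.761

-0.761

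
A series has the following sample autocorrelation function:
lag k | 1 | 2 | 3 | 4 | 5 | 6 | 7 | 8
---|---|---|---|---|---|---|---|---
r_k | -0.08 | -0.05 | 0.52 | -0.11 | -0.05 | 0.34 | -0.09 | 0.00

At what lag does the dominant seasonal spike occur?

The largest autocorrelation is r_3 = 0.52, with a weaker echo at lag 6 (0.34); the remaining lags stay at or below 0.00.
The dominant spike at lag 3 indicates a seasonal period of 3.

3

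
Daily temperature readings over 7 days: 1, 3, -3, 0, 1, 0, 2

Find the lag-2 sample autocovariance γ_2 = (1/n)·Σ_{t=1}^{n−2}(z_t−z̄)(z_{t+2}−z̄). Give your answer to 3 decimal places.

-0.501

Mean z̄ = (1 + 3 − 3 + 0 + 1 + 0 + 2)/7 = 0.5714
Σ_{t=1}^{5}(z_t−z̄)(z_{t+2}−z̄) = -3.5102
γ_2 = -3.5102 / 7 = -0.501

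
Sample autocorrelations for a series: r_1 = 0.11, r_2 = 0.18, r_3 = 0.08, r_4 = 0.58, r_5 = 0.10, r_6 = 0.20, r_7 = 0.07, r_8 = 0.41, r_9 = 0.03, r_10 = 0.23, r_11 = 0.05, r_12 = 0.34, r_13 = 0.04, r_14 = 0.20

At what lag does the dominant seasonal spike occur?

The largest autocorrelation is r_4 = 0.58, with weaker echoes at lags 8 (0.41) and 12 (0.34); the remaining lags stay at or below 0.23.
The dominant spike at lag 4 indicates a seasonal period of 4.

4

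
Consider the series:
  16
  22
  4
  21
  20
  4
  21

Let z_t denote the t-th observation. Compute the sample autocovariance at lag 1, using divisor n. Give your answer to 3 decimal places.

Mean z̄ = (16 + 22 + 4 + 21 + 20 + 4 + 21)/7 = 15.4286
Σ_{t=1}^{6}(z_t−z̄)(z_{t+1}−z̄) = -225.4694
γ_1 = -225.4694 / 7 = -32.210

-32.210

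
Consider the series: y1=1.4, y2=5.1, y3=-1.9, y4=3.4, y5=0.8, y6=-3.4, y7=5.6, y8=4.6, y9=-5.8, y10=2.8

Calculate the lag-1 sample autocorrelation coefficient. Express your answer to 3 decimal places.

Mean ȳ = (1.4 + 5.1 − 1.9 + 3.4 + 0.8 − 3.4 + 5.6 + 4.6 − 5.8 + 2.8)/10 = 1.2600
Numerator Σ_{t=1}^{9}(y_t−ȳ)(y_{t+1}−ȳ) = -57.3816
Denominator Σ(y_t−ȳ)² = 133.4640
r_1 = -57.3816 / 133.4640 = -0.430

-0.430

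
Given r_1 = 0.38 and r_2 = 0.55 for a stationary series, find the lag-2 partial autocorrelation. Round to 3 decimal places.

0.474

φ_{22} = (r_2 − r_1²) / (1 − r_1²)
r_1² = (0.38)² = 0.1444
Numerator = 0.55 − 0.1444 = 0.4056; denominator = 1 − 0.1444 = 0.8556
φ_{22} = 0.4056 / 0.8556 = 0.474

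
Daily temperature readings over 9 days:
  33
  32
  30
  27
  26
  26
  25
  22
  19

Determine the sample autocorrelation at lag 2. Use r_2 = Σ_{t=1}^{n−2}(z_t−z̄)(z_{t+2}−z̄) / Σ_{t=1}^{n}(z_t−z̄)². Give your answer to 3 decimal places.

Mean z̄ = (33 + 32 + 30 + 27 + 26 + 26 + 25 + 22 + 19)/9 = 26.6667
Numerator Σ_{t=1}^{7}(z_t−z̄)(z_{t+2}−z̄) = 37.4444
Denominator Σ(z_t−z̄)² = 164.0000
r_2 = 37.4444 / 164.0000 = 0.228

0.228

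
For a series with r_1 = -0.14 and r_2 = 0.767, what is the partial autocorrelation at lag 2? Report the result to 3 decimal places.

0.762

φ_{22} = (r_2 − r_1²) / (1 − r_1²)
r_1² = (-0.14)² = 0.0196
Numerator = 0.767 − 0.0196 = 0.7474; denominator = 1 − 0.0196 = 0.9804
φ_{22} = 0.7474 / 0.9804 = 0.762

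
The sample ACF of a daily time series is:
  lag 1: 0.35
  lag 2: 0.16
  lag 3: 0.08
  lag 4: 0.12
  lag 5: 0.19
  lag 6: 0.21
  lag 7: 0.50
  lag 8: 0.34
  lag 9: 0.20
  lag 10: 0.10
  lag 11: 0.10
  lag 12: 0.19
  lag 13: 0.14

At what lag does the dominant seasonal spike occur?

The largest autocorrelation is r_7 = 0.50; the remaining lags stay at or below 0.35. The elevated value at lag 1 (0.35), dropping to 0.16 at lag 2, reflects decaying short-term dependence rather than seasonality.
The dominant spike at lag 7 indicates a seasonal period of 7.

7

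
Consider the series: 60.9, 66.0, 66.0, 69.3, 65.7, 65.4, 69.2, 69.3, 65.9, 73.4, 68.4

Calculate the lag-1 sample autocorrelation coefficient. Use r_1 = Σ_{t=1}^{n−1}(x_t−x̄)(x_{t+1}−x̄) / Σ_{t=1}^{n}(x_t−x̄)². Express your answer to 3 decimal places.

0.031

Mean x̄ = (60.9 + 66.0 + 66.0 + 69.3 + 65.7 + 65.4 + 69.2 + 69.3 + 65.9 + 73.4 + 68.4)/11 = 67.2273
Numerator Σ_{t=1}^{10}(x_t−x̄)(x_{t+1}−x̄) = 3.1320
Denominator Σ(x_t−x̄)² = 102.4418
r_1 = 3.1320 / 102.4418 = 0.031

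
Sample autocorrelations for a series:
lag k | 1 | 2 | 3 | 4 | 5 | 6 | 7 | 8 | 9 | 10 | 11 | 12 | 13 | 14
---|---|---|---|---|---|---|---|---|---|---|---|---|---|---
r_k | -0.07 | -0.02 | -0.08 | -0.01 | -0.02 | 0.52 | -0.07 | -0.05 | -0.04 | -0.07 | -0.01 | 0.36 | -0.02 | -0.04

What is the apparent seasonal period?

6

The largest autocorrelation is r_6 = 0.52, with a weaker echo at lag 12 (0.36); the remaining lags stay at or below -0.01.
The dominant spike at lag 6 indicates a seasonal period of 6.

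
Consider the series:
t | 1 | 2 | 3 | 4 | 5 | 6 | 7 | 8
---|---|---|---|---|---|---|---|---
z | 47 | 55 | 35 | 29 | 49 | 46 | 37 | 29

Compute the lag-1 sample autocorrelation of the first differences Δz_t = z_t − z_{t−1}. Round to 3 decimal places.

-0.173

First differences Δz: 8, -20, -6, 20, -3, -9, -8
Mean of differences = -2.5714
Numerator Σ(Δz_t−Δz̄)(Δz_{t+1}−Δz̄) = -173.8980
Denominator Σ(Δz_t−Δz̄)² = 1007.7143
r_1(Δz) = -173.8980 / 1007.7143 = -0.173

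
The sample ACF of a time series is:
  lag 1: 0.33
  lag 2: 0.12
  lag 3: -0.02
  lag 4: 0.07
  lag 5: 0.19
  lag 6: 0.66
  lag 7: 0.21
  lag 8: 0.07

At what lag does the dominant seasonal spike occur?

The largest autocorrelation is r_6 = 0.66; the remaining lags stay at or below 0.33. The elevated value at lag 1 (0.33), dropping to 0.12 at lag 2, reflects decaying short-term dependence rather than seasonality.
The dominant spike at lag 6 indicates a seasonal period of 6.

6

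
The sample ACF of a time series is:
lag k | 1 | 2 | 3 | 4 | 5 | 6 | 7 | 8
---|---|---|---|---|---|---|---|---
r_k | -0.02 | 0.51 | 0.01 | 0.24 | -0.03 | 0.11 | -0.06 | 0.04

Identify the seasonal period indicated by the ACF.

2

The largest autocorrelation is r_2 = 0.51, with a weaker echo at lag 4 (0.24); the remaining lags stay at or below 0.11.
The dominant spike at lag 2 indicates a seasonal period of 2.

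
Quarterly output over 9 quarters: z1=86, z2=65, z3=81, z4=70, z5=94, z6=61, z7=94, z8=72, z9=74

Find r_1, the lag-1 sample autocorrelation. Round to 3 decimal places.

Mean z̄ = (86 + 65 + 81 + 70 + 94 + 61 + 94 + 72 + 74)/9 = 77.4444
Numerator Σ_{t=1}^{8}(z_t−z̄)(z_{t+1}−z̄) = -916.3086
Denominator Σ(z_t−z̄)² = 1156.2222
r_1 = -916.3086 / 1156.2222 = -0.793

-0.793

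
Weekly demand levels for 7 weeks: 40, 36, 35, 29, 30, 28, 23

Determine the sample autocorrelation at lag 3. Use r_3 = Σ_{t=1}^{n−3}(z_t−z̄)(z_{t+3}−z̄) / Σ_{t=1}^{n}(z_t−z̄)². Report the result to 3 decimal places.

Mean z̄ = (40 + 36 + 35 + 29 + 30 + 28 + 23)/7 = 31.5714
Deviations from mean: 8.4286, 4.4286, 3.4286, -2.5714, -1.5714, -3.5714, -8.5714
Σ(z_t−z̄)(z_{t+3}−z̄) = (-21.6735) + (-6.9592) + (-12.2449) + (22.0408) = -18.8367
Denominator Σ(z_t−z̄)² = 197.7143
r_3 = -18.8367 / 197.7143 = -0.095

-0.095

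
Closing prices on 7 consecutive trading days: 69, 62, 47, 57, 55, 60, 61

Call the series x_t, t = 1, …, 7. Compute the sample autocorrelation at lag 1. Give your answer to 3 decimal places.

Mean x̄ = (69 + 62 + 47 + 57 + 55 + 60 + 61)/7 = 58.7143
Deviations from mean: 10.2857, 3.2857, -11.7143, -1.7143, -3.7143, 1.2857, 2.2857
Numerator Σ_{t=1}^{6}(x_t−x̄)(x_{t+1}−x̄) = 19.9184
Denominator Σ(x_t−x̄)² = 277.4286
r_1 = 19.9184 / 277.4286 = 0.072

0.072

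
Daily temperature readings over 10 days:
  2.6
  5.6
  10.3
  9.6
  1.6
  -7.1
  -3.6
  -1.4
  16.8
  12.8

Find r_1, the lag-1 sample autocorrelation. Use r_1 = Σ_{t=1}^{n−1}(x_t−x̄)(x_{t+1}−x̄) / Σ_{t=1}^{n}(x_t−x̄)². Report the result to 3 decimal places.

Mean x̄ = (2.6 + 5.6 + 10.3 + 9.6 + 1.6 − 7.1 − 3.6 − 1.4 + 16.8 + 12.8)/10 = 4.7200
Numerator Σ_{t=1}^{9}(x_t−x̄)(x_{t+1}−x̄) = 224.8656
Denominator Σ(x_t−x̄)² = 527.5560
r_1 = 224.8656 / 527.5560 = 0.426

0.426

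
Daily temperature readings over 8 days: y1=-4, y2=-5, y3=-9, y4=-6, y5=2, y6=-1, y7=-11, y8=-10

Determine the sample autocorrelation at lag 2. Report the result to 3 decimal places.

Mean ȳ = (-4 − 5 − 9 − 6 + 2 − 1 − 11 − 10)/8 = -5.5000
Numerator Σ_{t=1}^{6}(y_t−ȳ)(y_{t+2}−ȳ) = -95.5000
Denominator Σ(y_t−ȳ)² = 142.0000
r_2 = -95.5000 / 142.0000 = -0.673

-0.673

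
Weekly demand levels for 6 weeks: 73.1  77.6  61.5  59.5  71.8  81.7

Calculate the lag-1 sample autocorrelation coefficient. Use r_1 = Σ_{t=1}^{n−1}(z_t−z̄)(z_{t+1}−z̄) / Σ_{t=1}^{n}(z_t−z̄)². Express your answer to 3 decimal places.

0.150

Mean z̄ = (73.1 + 77.6 + 61.5 + 59.5 + 71.8 + 81.7)/6 = 70.8667
Numerator Σ_{t=1}^{5}(z_t−z̄)(z_{t+1}−z̄) = 57.9389
Denominator Σ(z_t−z̄)² = 385.4933
r_1 = 57.9389 / 385.4933 = 0.150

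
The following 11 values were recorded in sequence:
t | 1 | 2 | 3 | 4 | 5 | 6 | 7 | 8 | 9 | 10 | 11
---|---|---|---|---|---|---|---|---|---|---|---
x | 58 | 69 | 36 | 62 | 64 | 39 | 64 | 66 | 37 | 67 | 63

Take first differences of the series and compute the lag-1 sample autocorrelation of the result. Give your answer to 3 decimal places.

First differences Δx: 11, -33, 26, 2, -25, 25, 2, -29, 30, -4
Mean of differences = 0.5000
Numerator Σ(Δx_t−Δx̄)(Δx_{t+1}−Δx̄) = -2841.2500
Denominator Σ(Δx_t−Δx̄)² = 4898.5000
r_1(Δx) = -2841.2500 / 4898.5000 = -0.580

-0.580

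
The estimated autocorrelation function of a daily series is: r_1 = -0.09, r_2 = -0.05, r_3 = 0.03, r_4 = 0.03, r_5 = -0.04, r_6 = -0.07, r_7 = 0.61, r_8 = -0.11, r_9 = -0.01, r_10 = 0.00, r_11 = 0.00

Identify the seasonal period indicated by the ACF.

The largest autocorrelation is r_7 = 0.61; the remaining lags stay at or below 0.03.
The dominant spike at lag 7 indicates a seasonal period of 7.

7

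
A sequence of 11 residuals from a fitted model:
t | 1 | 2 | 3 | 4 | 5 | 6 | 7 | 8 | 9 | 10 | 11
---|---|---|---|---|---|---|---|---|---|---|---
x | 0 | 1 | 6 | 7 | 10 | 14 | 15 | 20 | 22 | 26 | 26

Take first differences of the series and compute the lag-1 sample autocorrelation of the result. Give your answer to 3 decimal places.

First differences Δx: 1, 5, 1, 3, 4, 1, 5, 2, 4, 0
Mean of differences = 2.6000
Numerator Σ(Δx_t−Δx̄)(Δx_{t+1}−Δx̄) = -19.7600
Denominator Σ(Δx_t−Δx̄)² = 30.4000
r_1(Δx) = -19.7600 / 30.4000 = -0.650

-0.650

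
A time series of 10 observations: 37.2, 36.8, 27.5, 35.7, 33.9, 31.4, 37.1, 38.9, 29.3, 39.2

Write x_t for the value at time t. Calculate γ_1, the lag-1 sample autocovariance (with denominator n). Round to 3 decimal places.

-6.005

Mean x̄ = (37.2 + 36.8 + 27.5 + 35.7 + 33.9 + 31.4 + 37.1 + 38.9 + 29.3 + 39.2)/10 = 34.7000
Σ_{t=1}^{9}(x_t−x̄)(x_{t+1}−x̄) = -60.0500
γ_1 = -60.0500 / 10 = -6.005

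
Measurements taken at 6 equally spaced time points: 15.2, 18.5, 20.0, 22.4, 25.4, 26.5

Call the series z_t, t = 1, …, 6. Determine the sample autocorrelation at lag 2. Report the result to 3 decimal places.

Mean z̄ = (15.2 + 18.5 + 20.0 + 22.4 + 25.4 + 26.5)/6 = 21.3333
Deviations from mean: -6.1333, -2.8333, -1.3333, 1.0667, 4.0667, 5.1667
Numerator Σ_{t=1}^{4}(z_t−z̄)(z_{t+2}−z̄) = 5.2444
Denominator Σ(z_t−z̄)² = 91.7933
r_2 = 5.2444 / 91.7933 = 0.057

0.057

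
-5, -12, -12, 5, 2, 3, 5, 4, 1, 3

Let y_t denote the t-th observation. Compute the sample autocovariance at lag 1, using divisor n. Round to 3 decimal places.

19.924

Mean ȳ = (-5 − 12 − 12 + 5 + 2 + 3 + 5 + 4 + 1 + 3)/10 = -0.6000
Σ_{t=1}^{9}(y_t−ȳ)(y_{t+1}−ȳ) = 199.2400
γ_1 = 199.2400 / 10 = 19.924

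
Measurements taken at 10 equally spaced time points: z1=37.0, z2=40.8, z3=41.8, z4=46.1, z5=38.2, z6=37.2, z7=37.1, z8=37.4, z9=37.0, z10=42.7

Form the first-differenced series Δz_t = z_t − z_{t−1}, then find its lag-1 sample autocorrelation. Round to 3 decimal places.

First differences Δz: 3.8, 1.0, 4.3, -7.9, -1.0, -0.1, 0.3, -0.4, 5.7
Mean of differences = 0.6333
Numerator Σ(Δz_t−Δz̄)(Δz_{t+1}−Δz̄) = -18.2944
Denominator Σ(Δz_t−Δz̄)² = 126.4800
r_1(Δz) = -18.2944 / 126.4800 = -0.145

-0.145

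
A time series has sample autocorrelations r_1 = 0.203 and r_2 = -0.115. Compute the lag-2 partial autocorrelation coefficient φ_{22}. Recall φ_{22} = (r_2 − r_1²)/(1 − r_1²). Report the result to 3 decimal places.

-0.163

φ_{22} = (r_2 − r_1²) / (1 − r_1²)
r_1² = (0.203)² = 0.041209
Numerator = -0.115 − 0.0412 = -0.1562; denominator = 1 − 0.0412 = 0.9588
φ_{22} = -0.1562 / 0.9588 = -0.163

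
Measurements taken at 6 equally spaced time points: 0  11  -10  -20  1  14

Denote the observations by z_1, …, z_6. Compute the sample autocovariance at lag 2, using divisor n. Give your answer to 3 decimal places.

Mean z̄ = (0 + 11 − 10 − 20 + 1 + 14)/6 = -0.6667
Σ_{t=1}^{4}(z_t−z̄)(z_{t+2}−z̄) = -530.8889
γ_2 = -530.8889 / 6 = -88.481

-88.481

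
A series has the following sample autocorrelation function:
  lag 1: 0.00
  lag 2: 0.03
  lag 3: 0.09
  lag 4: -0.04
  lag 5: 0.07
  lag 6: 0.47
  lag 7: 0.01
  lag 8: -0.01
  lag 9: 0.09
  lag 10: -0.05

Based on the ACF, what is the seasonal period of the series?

The largest autocorrelation is r_6 = 0.47; the remaining lags stay at or below 0.09.
The dominant spike at lag 6 indicates a seasonal period of 6.

6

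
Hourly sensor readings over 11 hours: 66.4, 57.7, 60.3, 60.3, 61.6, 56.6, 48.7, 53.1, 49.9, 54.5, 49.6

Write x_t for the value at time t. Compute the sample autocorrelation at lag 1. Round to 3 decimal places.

0.387

Mean x̄ = (66.4 + 57.7 + 60.3 + 60.3 + 61.6 + 56.6 + 48.7 + 53.1 + 49.9 + 54.5 + 49.6)/11 = 56.2455
Numerator Σ_{t=1}^{10}(x_t−x̄)(x_{t+1}−x̄) = 124.4088
Denominator Σ(x_t−x̄)² = 321.2073
r_1 = 124.4088 / 321.2073 = 0.387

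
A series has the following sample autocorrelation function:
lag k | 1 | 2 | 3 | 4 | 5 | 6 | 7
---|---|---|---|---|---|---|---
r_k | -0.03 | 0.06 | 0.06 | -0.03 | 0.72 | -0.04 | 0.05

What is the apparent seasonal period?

5

The largest autocorrelation is r_5 = 0.72; the remaining lags stay at or below 0.06.
The dominant spike at lag 5 indicates a seasonal period of 5.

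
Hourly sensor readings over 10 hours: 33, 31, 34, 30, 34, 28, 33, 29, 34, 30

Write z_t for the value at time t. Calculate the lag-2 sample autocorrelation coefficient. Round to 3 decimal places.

Mean z̄ = (33 + 31 + 34 + 30 + 34 + 28 + 33 + 29 + 34 + 30)/10 = 31.6000
Numerator Σ_{t=1}^{8}(z_t−z̄)(z_{t+2}−z̄) = 36.0800
Denominator Σ(z_t−z̄)² = 46.4000
r_2 = 36.0800 / 46.4000 = 0.778

0.778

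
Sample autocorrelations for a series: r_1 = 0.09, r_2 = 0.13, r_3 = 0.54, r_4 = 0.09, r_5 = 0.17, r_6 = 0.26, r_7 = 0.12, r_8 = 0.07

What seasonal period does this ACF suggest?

The largest autocorrelation is r_3 = 0.54, with a weaker echo at lag 6 (0.26); the remaining lags stay at or below 0.17.
The dominant spike at lag 3 indicates a seasonal period of 3.

3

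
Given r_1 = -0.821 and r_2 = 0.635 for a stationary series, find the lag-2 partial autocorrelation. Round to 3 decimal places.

φ_{22} = (r_2 − r_1²) / (1 − r_1²)
r_1² = (-0.821)² = 0.674041
Numerator = 0.635 − 0.6740 = -0.0390; denominator = 1 − 0.6740 = 0.3260
φ_{22} = -0.0390 / 0.3260 = -0.120

-0.120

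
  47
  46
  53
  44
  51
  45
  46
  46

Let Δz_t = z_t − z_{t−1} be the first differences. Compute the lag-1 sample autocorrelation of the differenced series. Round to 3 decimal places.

First differences Δz: -1, 7, -9, 7, -6, 1, 0
Mean of differences = -0.1429
Numerator Σ(Δz_t−Δz̄)(Δz_{t+1}−Δz̄) = -181.0204
Denominator Σ(Δz_t−Δz̄)² = 216.8571
r_1(Δz) = -181.0204 / 216.8571 = -0.835

-0.835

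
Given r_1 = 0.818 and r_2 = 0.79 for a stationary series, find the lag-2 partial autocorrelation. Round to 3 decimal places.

0.365

φ_{22} = (r_2 − r_1²) / (1 − r_1²)
r_1² = (0.818)² = 0.669124
Numerator = 0.79 − 0.6691 = 0.1209; denominator = 1 − 0.6691 = 0.3309
φ_{22} = 0.1209 / 0.3309 = 0.365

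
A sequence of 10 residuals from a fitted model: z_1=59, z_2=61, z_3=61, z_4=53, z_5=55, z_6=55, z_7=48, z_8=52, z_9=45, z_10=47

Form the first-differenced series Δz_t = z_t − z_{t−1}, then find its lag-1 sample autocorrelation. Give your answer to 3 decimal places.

First differences Δz: 2, 0, -8, 2, 0, -7, 4, -7, 2
Mean of differences = -1.3333
Numerator Σ(Δz_t−Δz̄)(Δz_{t+1}−Δz̄) = -109.1111
Denominator Σ(Δz_t−Δz̄)² = 174.0000
r_1(Δz) = -109.1111 / 174.0000 = -0.627

-0.627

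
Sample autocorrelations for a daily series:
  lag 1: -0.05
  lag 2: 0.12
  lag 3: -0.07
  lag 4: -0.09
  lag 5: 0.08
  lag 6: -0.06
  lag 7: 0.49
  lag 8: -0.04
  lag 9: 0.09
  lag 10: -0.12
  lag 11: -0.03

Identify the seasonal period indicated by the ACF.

The largest autocorrelation is r_7 = 0.49; the remaining lags stay at or below 0.12.
The dominant spike at lag 7 indicates a seasonal period of 7.

7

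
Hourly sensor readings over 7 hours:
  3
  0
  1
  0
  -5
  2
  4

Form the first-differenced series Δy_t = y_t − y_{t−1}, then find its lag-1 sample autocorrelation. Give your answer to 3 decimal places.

First differences Δy: -3, 1, -1, -5, 7, 2
Mean of differences = 0.1667
Numerator Σ(Δy_t−Δȳ)(Δy_{t+1}−Δȳ) = -20.3611
Denominator Σ(Δy_t−Δȳ)² = 88.8333
r_1(Δy) = -20.3611 / 88.8333 = -0.229

-0.229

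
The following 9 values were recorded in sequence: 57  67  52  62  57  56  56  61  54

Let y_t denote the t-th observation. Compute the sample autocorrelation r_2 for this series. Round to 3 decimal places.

Mean ȳ = (57 + 67 + 52 + 62 + 57 + 56 + 56 + 61 + 54)/9 = 58.0000
Σ(y_t−ȳ)(y_{t+2}−ȳ) = (6.0000) + (36.0000) + (6.0000) + (-8.0000) + (2.0000) + (-6.0000) + (8.0000) = 44.0000
Denominator Σ(y_t−ȳ)² = 168.0000
r_2 = 44.0000 / 168.0000 = 0.262

0.262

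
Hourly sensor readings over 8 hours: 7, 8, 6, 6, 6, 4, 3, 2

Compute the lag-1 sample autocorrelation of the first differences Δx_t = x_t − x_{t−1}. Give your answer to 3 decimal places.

First differences Δx: 1, -2, 0, 0, -2, -1, -1
Mean of differences = -0.7143
Numerator Σ(Δx_t−Δx̄)(Δx_{t+1}−Δx̄) = -3.0816
Denominator Σ(Δx_t−Δx̄)² = 7.4286
r_1(Δx) = -3.0816 / 7.4286 = -0.415

-0.415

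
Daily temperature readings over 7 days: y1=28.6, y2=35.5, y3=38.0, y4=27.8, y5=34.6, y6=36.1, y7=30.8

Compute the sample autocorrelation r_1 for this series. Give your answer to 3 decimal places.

Mean ȳ = (28.6 + 35.5 + 38.0 + 27.8 + 34.6 + 36.1 + 30.8)/7 = 33.0571
Deviations from mean: -4.4571, 2.4429, 4.9429, -5.2571, 1.5429, 3.0429, -2.2571
Numerator Σ_{t=1}^{6}(y_t−ȳ)(y_{t+1}−ȳ) = -35.0833
Denominator Σ(y_t−ȳ)² = 94.6371
r_1 = -35.0833 / 94.6371 = -0.371

-0.371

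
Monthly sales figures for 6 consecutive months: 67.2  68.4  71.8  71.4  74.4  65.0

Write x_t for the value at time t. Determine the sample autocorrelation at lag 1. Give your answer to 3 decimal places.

Mean x̄ = (67.2 + 68.4 + 71.8 + 71.4 + 74.4 + 65.0)/6 = 69.7000
Deviations from mean: -2.5000, -1.3000, 2.1000, 1.7000, 4.7000, -4.7000
Σ(x_t−x̄)(x_{t+1}−x̄) = (3.2500) + (-2.7300) + (3.5700) + (7.9900) + (-22.0900) = -10.0100
Denominator Σ(x_t−x̄)² = 59.4200
r_1 = -10.0100 / 59.4200 = -0.168

-0.168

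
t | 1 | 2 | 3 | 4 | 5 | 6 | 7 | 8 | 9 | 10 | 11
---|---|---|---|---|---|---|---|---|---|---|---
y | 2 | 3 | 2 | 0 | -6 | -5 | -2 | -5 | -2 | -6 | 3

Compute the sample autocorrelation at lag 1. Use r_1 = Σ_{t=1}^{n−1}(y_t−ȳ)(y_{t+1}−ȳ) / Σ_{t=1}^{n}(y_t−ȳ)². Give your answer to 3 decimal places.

Mean ȳ = (2 + 3 + 2 + 0 − 6 − 5 − 2 − 5 − 2 − 6 + 3)/11 = -1.4545
Numerator Σ_{t=1}^{10}(y_t−ȳ)(y_{t+1}−ȳ) = 33.3388
Denominator Σ(y_t−ȳ)² = 132.7273
r_1 = 33.3388 / 132.7273 = 0.251

0.251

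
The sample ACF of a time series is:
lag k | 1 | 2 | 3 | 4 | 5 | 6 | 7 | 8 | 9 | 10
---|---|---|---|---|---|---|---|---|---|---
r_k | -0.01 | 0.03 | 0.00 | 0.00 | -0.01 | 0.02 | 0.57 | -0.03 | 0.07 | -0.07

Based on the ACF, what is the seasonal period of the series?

7

The largest autocorrelation is r_7 = 0.57; the remaining lags stay at or below 0.07.
The dominant spike at lag 7 indicates a seasonal period of 7.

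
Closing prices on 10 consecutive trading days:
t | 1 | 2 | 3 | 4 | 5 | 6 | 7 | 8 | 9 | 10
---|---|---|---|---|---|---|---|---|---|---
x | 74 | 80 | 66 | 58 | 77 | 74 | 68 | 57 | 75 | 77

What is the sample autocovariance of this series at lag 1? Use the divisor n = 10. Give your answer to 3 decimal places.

-1.736

Mean x̄ = (74 + 80 + 66 + 58 + 77 + 74 + 68 + 57 + 75 + 77)/10 = 70.6000
Σ_{t=1}^{9}(x_t−x̄)(x_{t+1}−x̄) = -17.3600
γ_1 = -17.3600 / 10 = -1.736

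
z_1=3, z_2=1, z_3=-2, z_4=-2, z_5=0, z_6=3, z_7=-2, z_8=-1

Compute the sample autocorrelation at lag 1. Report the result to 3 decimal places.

0.031

Mean z̄ = (3 + 1 − 2 − 2 + 0 + 3 − 2 − 1)/8 = 0.0000
Numerator Σ_{t=1}^{7}(z_t−z̄)(z_{t+1}−z̄) = 1.0000
Denominator Σ(z_t−z̄)² = 32.0000
r_1 = 1.0000 / 32.0000 = 0.031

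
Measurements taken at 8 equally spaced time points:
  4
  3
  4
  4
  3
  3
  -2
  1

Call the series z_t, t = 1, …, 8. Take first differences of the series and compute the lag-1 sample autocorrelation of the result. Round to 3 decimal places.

-0.513

First differences Δz: -1, 1, 0, -1, 0, -5, 3
Mean of differences = -0.4286
Numerator Σ(Δz_t−Δz̄)(Δz_{t+1}−Δz̄) = -18.3265
Denominator Σ(Δz_t−Δz̄)² = 35.7143
r_1(Δz) = -18.3265 / 35.7143 = -0.513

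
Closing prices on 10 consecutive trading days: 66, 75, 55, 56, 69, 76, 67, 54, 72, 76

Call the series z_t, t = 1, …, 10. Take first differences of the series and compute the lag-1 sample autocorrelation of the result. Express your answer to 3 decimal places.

-0.158

First differences Δz: 9, -20, 1, 13, 7, -9, -13, 18, 4
Mean of differences = 1.1111
Numerator Σ(Δz_t−Δz̄)(Δz_{t+1}−Δz̄) = -201.9012
Denominator Σ(Δz_t−Δz̄)² = 1278.8889
r_1(Δz) = -201.9012 / 1278.8889 = -0.158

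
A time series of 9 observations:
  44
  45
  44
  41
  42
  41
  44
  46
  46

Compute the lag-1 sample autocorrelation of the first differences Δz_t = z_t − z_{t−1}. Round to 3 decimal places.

0.027

First differences Δz: 1, -1, -3, 1, -1, 3, 2, 0
Mean of differences = 0.2500
Numerator Σ(Δz_t−Δz̄)(Δz_{t+1}−Δz̄) = 0.6875
Denominator Σ(Δz_t−Δz̄)² = 25.5000
r_1(Δz) = 0.6875 / 25.5000 = 0.027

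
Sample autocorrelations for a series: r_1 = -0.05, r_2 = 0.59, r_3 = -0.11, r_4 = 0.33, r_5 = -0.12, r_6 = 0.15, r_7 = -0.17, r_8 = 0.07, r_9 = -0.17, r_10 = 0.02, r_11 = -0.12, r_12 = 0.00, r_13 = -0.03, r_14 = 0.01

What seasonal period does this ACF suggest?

2

The largest autocorrelation is r_2 = 0.59, with weaker echoes at lags 4 (0.33) and 6 (0.15); the remaining lags stay at or below 0.07.
The dominant spike at lag 2 indicates a seasonal period of 2.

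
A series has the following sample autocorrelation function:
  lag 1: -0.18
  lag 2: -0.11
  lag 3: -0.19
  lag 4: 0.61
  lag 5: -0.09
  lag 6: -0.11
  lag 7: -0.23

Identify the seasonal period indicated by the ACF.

4

The largest autocorrelation is r_4 = 0.61; the remaining lags stay at or below -0.09.
The dominant spike at lag 4 indicates a seasonal period of 4.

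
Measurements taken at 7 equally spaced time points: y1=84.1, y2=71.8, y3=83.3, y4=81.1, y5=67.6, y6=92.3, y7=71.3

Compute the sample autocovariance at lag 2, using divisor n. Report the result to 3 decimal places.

10.334

Mean ȳ = (84.1 + 71.8 + 83.3 + 81.1 + 67.6 + 92.3 + 71.3)/7 = 78.7857
Σ_{t=1}^{5}(y_t−ȳ)(y_{t+2}−ȳ) = 72.3367
γ_2 = 72.3367 / 7 = 10.334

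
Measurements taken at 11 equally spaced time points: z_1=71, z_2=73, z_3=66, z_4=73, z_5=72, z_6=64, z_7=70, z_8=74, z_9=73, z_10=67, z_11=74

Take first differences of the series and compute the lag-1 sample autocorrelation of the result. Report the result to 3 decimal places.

-0.409

First differences Δz: 2, -7, 7, -1, -8, 6, 4, -1, -6, 7
Mean of differences = 0.3000
Numerator Σ(Δz_t−Δz̄)(Δz_{t+1}−Δz̄) = -124.2900
Denominator Σ(Δz_t−Δz̄)² = 304.1000
r_1(Δz) = -124.2900 / 304.1000 = -0.409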